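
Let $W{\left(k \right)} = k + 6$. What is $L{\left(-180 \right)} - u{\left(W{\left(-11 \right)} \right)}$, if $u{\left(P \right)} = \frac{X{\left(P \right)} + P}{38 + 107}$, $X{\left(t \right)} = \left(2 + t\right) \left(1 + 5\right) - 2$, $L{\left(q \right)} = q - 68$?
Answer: $- \frac{7187}{29} \approx -247.83$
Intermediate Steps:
$W{\left(k \right)} = 6 + k$
$L{\left(q \right)} = -68 + q$
$X{\left(t \right)} = 10 + 6 t$ ($X{\left(t \right)} = \left(2 + t\right) 6 - 2 = \left(12 + 6 t\right) - 2 = 10 + 6 t$)
$u{\left(P \right)} = \frac{2}{29} + \frac{7 P}{145}$ ($u{\left(P \right)} = \frac{\left(10 + 6 P\right) + P}{38 + 107} = \frac{10 + 7 P}{145} = \left(10 + 7 P\right) \frac{1}{145} = \frac{2}{29} + \frac{7 P}{145}$)
$L{\left(-180 \right)} - u{\left(W{\left(-11 \right)} \right)} = \left(-68 - 180\right) - \left(\frac{2}{29} + \frac{7 \left(6 - 11\right)}{145}\right) = -248 - \left(\frac{2}{29} + \frac{7}{145} \left(-5\right)\right) = -248 - \left(\frac{2}{29} - \frac{7}{29}\right) = -248 - - \frac{5}{29} = -248 + \frac{5}{29} = - \frac{7187}{29}$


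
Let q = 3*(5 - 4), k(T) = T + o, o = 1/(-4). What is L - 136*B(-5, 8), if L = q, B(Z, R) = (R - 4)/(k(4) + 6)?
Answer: -2059/39 ≈ -52.795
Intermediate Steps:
o = -¼ ≈ -0.25000
k(T) = -¼ + T (k(T) = T - ¼ = -¼ + T)
q = 3 (q = 3*1 = 3)
B(Z, R) = -16/39 + 4*R/39 (B(Z, R) = (R - 4)/((-¼ + 4) + 6) = (-4 + R)/(15/4 + 6) = (-4 + R)/(39/4) = (-4 + R)*(4/39) = -16/39 + 4*R/39)
L = 3
L - 136*B(-5, 8) = 3 - 136*(-16/39 + (4/39)*8) = 3 - 136*(-16/39 + 32/39) = 3 - 136*16/39 = 3 - 2176/39 = -2059/39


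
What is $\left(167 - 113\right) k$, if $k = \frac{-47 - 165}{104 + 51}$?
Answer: $- \frac{11448}{155} \approx -73.858$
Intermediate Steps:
$k = - \frac{212}{155} \approx -1.3677$
$\left(167 - 113\right) k = \left(167 - 113\right) \left(- \frac{212}{155}\right) = 54 \left(- \frac{212}{155}\right) = - \frac{11448}{155}$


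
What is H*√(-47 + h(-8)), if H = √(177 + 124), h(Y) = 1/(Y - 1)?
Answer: 2*I*√31906/3 ≈ 119.08*I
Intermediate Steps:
h(Y) = 1/(-1 + Y)
H = √301 ≈ 17.349
H*√(-47 + h(-8)) = √301*√(-47 + 1/(-1 - 8)) = √301*√(-47 + 1/(-9)) = √301*√(-47 - ⅑) = √301*√(-424/9) = √301*(2*I*√106/3) = 2*I*√31906/3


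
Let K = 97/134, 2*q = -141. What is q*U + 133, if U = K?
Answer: 21967/268 ≈ 81.966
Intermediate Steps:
q = -141/2 (q = (½)*(-141) = -141/2 ≈ -70.500)
K = 97/134 (K = 97*(1/134) = 97/134 ≈ 0.72388)
U = 97/134 ≈ 0.72388
q*U + 133 = -141/2*97/134 + 133 = -13677/268 + 133 = 21967/268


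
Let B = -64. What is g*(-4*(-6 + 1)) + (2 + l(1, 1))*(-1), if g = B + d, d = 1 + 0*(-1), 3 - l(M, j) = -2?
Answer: -1267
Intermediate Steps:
l(M, j) = 5 (l(M, j) = 3 - 1*(-2) = 3 + 2 = 5)
d = 1 (d = 1 + 0 = 1)
g = -63 (g = -64 + 1 = -63)
g*(-4*(-6 + 1)) + (2 + l(1, 1))*(-1) = -(-252)*(-6 + 1) + (2 + 5)*(-1) = -(-252)*(-5) + 7*(-1) = -63*20 - 7 = -1260 - 7 = -1267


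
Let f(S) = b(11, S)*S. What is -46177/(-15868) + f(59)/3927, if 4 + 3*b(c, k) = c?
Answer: 78652103/26705844 ≈ 2.9451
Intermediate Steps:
b(c, k) = -4/3 + c/3
f(S) = 7*S/3 (f(S) = (-4/3 + (⅓)*11)*S = (-4/3 + 11/3)*S = 7*S/3)
-46177/(-15868) + f(59)/3927 = -46177/(-15868) + ((7/3)*59)/3927 = -46177*(-1/15868) + (413/3)*(1/3927) = 46177/15868 + 59/1683 = 78652103/26705844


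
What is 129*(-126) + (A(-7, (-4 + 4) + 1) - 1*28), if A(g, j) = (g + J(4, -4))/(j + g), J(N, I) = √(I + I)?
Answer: -97685/6 - I*√2/3 ≈ -16281.0 - 0.4714*I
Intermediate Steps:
J(N, I) = √2*√I (J(N, I) = √(2*I) = √2*√I)
A(g, j) = (g + 2*I*√2)/(g + j) (A(g, j) = (g + √2*√(-4))/(j + g) = (g + √2*(2*I))/(g + j) = (g + 2*I*√2)/(g + j))
129*(-126) + (A(-7, (-4 + 4) + 1) - 1*28) = 129*(-126) + ((-7 + 2*I*√2)/(-7 + ((-4 + 4) + 1)) - 1*28) = -16254 + ((-7 + 2*I*√2)/(-7 + (0 + 1)) - 28) = -16254 + ((-7 + 2*I*√2)/(-7 + 1) - 28) = -16254 + ((-7 + 2*I*√2)/(-6) - 28) = -16254 + (-(-7 + 2*I*√2)/6 - 28) = -16254 + ((7/6 - I*√2/3) - 28) = -16254 + (-161/6 - I*√2/3) = -97685/6 - I*√2/3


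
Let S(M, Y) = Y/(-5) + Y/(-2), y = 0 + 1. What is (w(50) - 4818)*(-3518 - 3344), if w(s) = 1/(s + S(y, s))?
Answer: 495909878/15 ≈ 3.3061e+7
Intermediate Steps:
y = 1
S(M, Y) = -7*Y/10 (S(M, Y) = Y*(-⅕) + Y*(-½) = -Y/5 - Y/2 = -7*Y/10)
w(s) = 10/(3*s) (w(s) = 1/(s - 7*s/10) = 1/(3*s/10) = 10/(3*s))
(w(50) - 4818)*(-3518 - 3344) = ((10/3)/50 - 4818)*(-3518 - 3344) = ((10/3)*(1/50) - 4818)*(-6862) = (1/15 - 4818)*(-6862) = -72269/15*(-6862) = 495909878/15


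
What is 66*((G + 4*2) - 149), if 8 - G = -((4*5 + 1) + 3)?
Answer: -7194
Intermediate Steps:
G = 32 (G = 8 - (-1)*((4*5 + 1) + 3) = 8 - (-1)*((20 + 1) + 3) = 8 - (-1)*(21 + 3) = 8 - (-1)*24 = 8 - 1*(-24) = 8 + 24 = 32)
66*((G + 4*2) - 149) = 66*((32 + 4*2) - 149) = 66*((32 + 8) - 149) = 66*(40 - 149) = 66*(-109) = -7194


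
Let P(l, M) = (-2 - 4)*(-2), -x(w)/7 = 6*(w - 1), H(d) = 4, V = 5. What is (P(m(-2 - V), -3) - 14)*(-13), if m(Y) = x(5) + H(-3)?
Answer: 26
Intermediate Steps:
x(w) = 42 - 42*w (x(w) = -42*(w - 1) = -42*(-1 + w) = -7*(-6 + 6*w) = 42 - 42*w)
m(Y) = -164 (m(Y) = (42 - 42*5) + 4 = (42 - 210) + 4 = -168 + 4 = -164)
P(l, M) = 12 (P(l, M) = -6*(-2) = 12)
(P(m(-2 - V), -3) - 14)*(-13) = (12 - 14)*(-13) = -2*(-13) = 26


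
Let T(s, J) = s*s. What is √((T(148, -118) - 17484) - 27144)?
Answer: 2*I*√5681 ≈ 150.74*I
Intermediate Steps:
T(s, J) = s²
√((T(148, -118) - 17484) - 27144) = √((148² - 17484) - 27144) = √((21904 - 17484) - 27144) = √(4420 - 27144) = √(-22724) = 2*I*√5681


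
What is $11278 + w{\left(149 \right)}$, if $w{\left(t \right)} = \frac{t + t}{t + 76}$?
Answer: $\frac{2537848}{225} \approx 11279.0$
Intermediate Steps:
$w{\left(t \right)} = \frac{2 t}{76 + t}$
$11278 + w{\left(149 \right)} = 11278 + 2 \cdot 149 \frac{1}{76 + 149} = 11278 + 2 \cdot 149 \cdot \frac{1}{225} = 11278 + \frac{298}{225} = \frac{2537848}{225}$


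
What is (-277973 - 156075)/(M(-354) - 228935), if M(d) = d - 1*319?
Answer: 54256/28701 ≈ 1.8904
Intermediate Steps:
M(d) = -319 + d (M(d) = d - 319 = -319 + d)
(-277973 - 156075)/(M(-354) - 228935) = (-277973 - 156075)/((-319 - 354) - 228935) = -434048/(-673 - 228935) = -434048/(-229608) = -434048*(-1/229608) = 54256/28701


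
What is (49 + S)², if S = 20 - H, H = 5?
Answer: 4096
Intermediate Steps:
S = 15 (S = 20 - 1*5 = 20 - 5 = 15)
(49 + S)² = (49 + 15)² = 64² = 4096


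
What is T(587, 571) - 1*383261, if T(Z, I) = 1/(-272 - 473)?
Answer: -285529446/745 ≈ -3.8326e+5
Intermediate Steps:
T(Z, I) = -1/745 (T(Z, I) = 1/(-745) = -1/745)
T(587, 571) - 1*383261 = -1/745 - 1*383261 = -1/745 - 383261 = -285529446/745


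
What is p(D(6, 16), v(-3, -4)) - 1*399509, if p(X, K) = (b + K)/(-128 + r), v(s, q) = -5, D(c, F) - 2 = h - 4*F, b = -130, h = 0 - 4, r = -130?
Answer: -34357729/86 ≈ -3.9951e+5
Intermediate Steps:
h = -4
D(c, F) = -2 - 4*F (D(c, F) = 2 + (-4 - 4*F) = -2 - 4*F)
p(X, K) = 65/129 - K/258 (p(X, K) = (-130 + K)/(-128 - 130) = (-130 + K)/(-258) = (-130 + K)*(-1/258) = 65/129 - K/258)
p(D(6, 16), v(-3, -4)) - 1*399509 = (65/129 - 1/258*(-5)) - 1*399509 = (65/129 + 5/258) - 399509 = 45/86 - 399509 = -34357729/86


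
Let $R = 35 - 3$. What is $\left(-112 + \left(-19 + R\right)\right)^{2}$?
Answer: $9801$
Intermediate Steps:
$R = 32$
$\left(-112 + \left(-19 + R\right)\right)^{2} = \left(-112 + \left(-19 + 32\right)\right)^{2} = \left(-112 + 13\right)^{2} = \left(-99\right)^{2} = 9801$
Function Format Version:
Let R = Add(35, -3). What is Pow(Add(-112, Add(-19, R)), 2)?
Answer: 9801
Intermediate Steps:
R = 32
Pow(Add(-112, Add(-19, R)), 2) = Pow(Add(-112, Add(-19, 32)), 2) = Pow(Add(-112, 13), 2) = Pow(-99, 2) = 9801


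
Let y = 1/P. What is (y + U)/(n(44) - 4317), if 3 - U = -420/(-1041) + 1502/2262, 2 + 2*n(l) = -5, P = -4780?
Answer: -3624922063/8105018039430 ≈ -0.00044724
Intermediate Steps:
n(l) = -7/2 (n(l) = -1 + (1/2)*(-5) = -1 - 5/2 = -7/2)
U = 758434/392457 (U = 3 - (-420/(-1041) + 1502/2262) = 3 - (-420*(-1/1041) + 1502*(1/2262)) = 3 - (140/347 + 751/1131) = 3 - 1*418937/392457 = 3 - 418937/392457 = 758434/392457 ≈ 1.9325)
y = -1/4780 (y = 1/(-4780) = -1/4780 ≈ -0.00020921)
(y + U)/(n(44) - 4317) = (-1/4780 + 758434/392457)/(-7/2 - 4317) = 3624922063/(1875944460*(-8641/2)) = (3624922063/1875944460)*(-2/8641) = -3624922063/8105018039430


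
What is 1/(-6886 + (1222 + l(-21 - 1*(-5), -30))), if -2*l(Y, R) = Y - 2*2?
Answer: -1/5654 ≈ -0.00017687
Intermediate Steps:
l(Y, R) = 2 - Y/2 (l(Y, R) = -(Y - 2*2)/2 = -(Y - 4)/2 = -(-4 + Y)/2 = 2 - Y/2)
1/(-6886 + (1222 + l(-21 - 1*(-5), -30))) = 1/(-6886 + (1222 + (2 - (-21 - 1*(-5))/2))) = 1/(-6886 + (1222 + (2 - (-21 + 5)/2))) = 1/(-6886 + (1222 + (2 - ½*(-16)))) = 1/(-6886 + (1222 + (2 + 8))) = 1/(-6886 + (1222 + 10)) = 1/(-6886 + 1232) = 1/(-5654) = -1/5654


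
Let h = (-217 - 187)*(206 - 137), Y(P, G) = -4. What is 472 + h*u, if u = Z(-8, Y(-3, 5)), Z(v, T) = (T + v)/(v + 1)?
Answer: -331208/7 ≈ -47315.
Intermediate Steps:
Z(v, T) = (T + v)/(1 + v)
u = 12/7 (u = (-4 - 8)/(1 - 8) = -12/(-7) = -1/7*(-12) = 12/7 ≈ 1.7143)
h = -27876 (h = -404*69 = -27876)
472 + h*u = 472 - 27876*12/7 = 472 - 334512/7 = -331208/7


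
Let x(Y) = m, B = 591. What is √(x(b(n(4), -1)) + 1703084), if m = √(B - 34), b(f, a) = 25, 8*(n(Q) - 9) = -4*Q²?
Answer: √(1703084 + √557) ≈ 1305.0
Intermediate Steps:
n(Q) = 9 - Q²/2 (n(Q) = 9 + (-4*Q²)/8 = 9 - Q²/2)
m = √557 (m = √(591 - 34) = √557 ≈ 23.601)
x(Y) = √557
√(x(b(n(4), -1)) + 1703084) = √(√557 + 1703084) = √(1703084 + √557)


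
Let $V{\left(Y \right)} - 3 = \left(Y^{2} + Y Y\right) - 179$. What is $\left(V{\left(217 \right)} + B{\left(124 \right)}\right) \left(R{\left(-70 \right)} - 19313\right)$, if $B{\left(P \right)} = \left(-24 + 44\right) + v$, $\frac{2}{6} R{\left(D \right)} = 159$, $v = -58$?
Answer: $-1769905904$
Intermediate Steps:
$R{\left(D \right)} = 477$ ($R{\left(D \right)} = 3 \cdot 159 = 477$)
$V{\left(Y \right)} = -176 + 2 Y^{2}$ ($V{\left(Y \right)} = 3 - \left(179 - Y^{2} - Y Y\right) = 3 + \left(\left(Y^{2} + Y^{2}\right) - 179\right) = 3 + \left(2 Y^{2} - 179\right) = 3 + \left(-179 + 2 Y^{2}\right) = -176 + 2 Y^{2}$)
$B{\left(P \right)} = -38$ ($B{\left(P \right)} = \left(-24 + 44\right) - 58 = 20 - 58 = -38$)
$\left(V{\left(217 \right)} + B{\left(124 \right)}\right) \left(R{\left(-70 \right)} - 19313\right) = \left(\left(-176 + 2 \cdot 217^{2}\right) - 38\right) \left(477 - 19313\right) = \left(\left(-176 + 2 \cdot 47089\right) - 38\right) \left(-18836\right) = \left(\left(-176 + 94178\right) - 38\right) \left(-18836\right) = \left(94002 - 38\right) \left(-18836\right) = 93964 \left(-18836\right) = -1769905904$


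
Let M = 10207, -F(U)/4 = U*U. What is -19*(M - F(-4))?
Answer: -195149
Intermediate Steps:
F(U) = -4*U² (F(U) = -4*U*U = -4*U²)
-19*(M - F(-4)) = -19*(10207 - (-4)*(-4)²) = -19*(10207 - (-4)*16) = -19*(10207 - 1*(-64)) = -19*(10207 + 64) = -19*10271 = -195149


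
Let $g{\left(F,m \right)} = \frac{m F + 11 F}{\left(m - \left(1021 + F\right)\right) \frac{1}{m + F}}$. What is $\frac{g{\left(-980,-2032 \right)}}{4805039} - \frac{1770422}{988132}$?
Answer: $- \frac{1956698717123119}{1640438421414634} \approx -1.1928$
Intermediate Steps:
$g{\left(F,m \right)} = \frac{\left(F + m\right) \left(11 F + F m\right)}{-1021 + m - F}$ ($g{\left(F,m \right)} = \frac{F m + 11 F}{\left(-1021 + m - F\right) \frac{1}{F + m}} = \frac{11 F + F m}{\frac{1}{F + m} \left(-1021 + m - F\right)} = \left(11 F + F m\right) \frac{F + m}{-1021 + m - F} = \frac{\left(F + m\right) \left(11 F + F m\right)}{-1021 + m - F}$)
$\frac{g{\left(-980,-2032 \right)}}{4805039} - \frac{1770422}{988132} = \frac{\left(-980\right) \frac{1}{-1021 - 2032 - -980} \left(\left(-2032\right)^{2} + 11 \left(-980\right) + 11 \left(-2032\right) - -1991360\right)}{4805039} - \frac{1770422}{988132} = - \frac{980 \left(4129024 - 10780 - 22352 + 1991360\right)}{-1021 - 2032 + 980} \cdot \frac{1}{4805039} - \frac{885211}{494066} = \left(-980\right) \frac{1}{-2073} \cdot 6087252 \cdot \frac{1}{4805039} - \frac{885211}{494066} = \left(-980\right) \left(- \frac{1}{2073}\right) 6087252 \cdot \frac{1}{4805039} - \frac{885211}{494066} = \frac{1988502320}{691} \cdot \frac{1}{4805039} - \frac{885211}{494066} = \frac{1988502320}{3320281949} - \frac{885211}{494066} = - \frac{1956698717123119}{1640438421414634}$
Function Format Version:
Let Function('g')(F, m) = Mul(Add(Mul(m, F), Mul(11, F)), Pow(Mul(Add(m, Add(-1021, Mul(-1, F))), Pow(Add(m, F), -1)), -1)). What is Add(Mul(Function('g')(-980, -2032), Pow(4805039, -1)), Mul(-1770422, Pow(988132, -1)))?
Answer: Rational(-1956698717123119, 1640438421414634) ≈ -1.1928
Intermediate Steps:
Function('g')(F, m) = Mul(Pow(Add(-1021, m, Mul(-1, F)), -1), Add(F, m), Add(Mul(11, F), Mul(F, m))) (Function('g')(F, m) = Mul(Add(Mul(F, m), Mul(11, F)), Pow(Mul(Add(-1021, m, Mul(-1, F)), Pow(Add(F, m), -1)), -1)) = Mul(Add(Mul(11, F), Mul(F, m)), Pow(Mul(Pow(Add(F, m), -1), Add(-1021, m, Mul(-1, F))), -1)) = Mul(Add(Mul(11, F), Mul(F, m)), Mul(Pow(Add(-1021, m, Mul(-1, F)), -1), Add(F, m))) = Mul(Pow(Add(-1021, m, Mul(-1, F)), -1), Add(F, m), Add(Mul(11, F), Mul(F, m))))
Add(Mul(Function('g')(-980, -2032), Pow(4805039, -1)), Mul(-1770422, Pow(988132, -1))) = Add(Mul(Mul(-980, Pow(Add(-1021, -2032, Mul(-1, -980)), -1), Add(Pow(-2032, 2), Mul(11, -980), Mul(11, -2032), Mul(-980, -2032))), Pow(4805039, -1)), Mul(-1770422, Pow(988132, -1))) = Add(Mul(Mul(-980, Pow(Add(-1021, -2032, 980), -1), Add(4129024, -10780, -22352, 1991360)), Rational(1, 4805039)), Mul(-1770422, Rational(1, 988132))) = Add(Mul(Mul(-980, Pow(-2073, -1), 6087252), Rational(1, 4805039)), Rational(-885211, 494066)) = Add(Mul(Mul(-980, Rational(-1, 2073), 6087252), Rational(1, 4805039)), Rational(-885211, 494066)) = Add(Mul(Rational(1988502320, 691), Rational(1, 4805039)), Rational(-885211, 494066)) = Add(Rational(1988502320, 3320281949), Rational(-885211, 494066)) = Rational(-1956698717123119, 1640438421414634)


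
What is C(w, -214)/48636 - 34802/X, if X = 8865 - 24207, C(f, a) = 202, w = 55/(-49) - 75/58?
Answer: 141310763/62181126 ≈ 2.2726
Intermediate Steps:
w = -6865/2842 (w = 55*(-1/49) - 75*1/58 = -55/49 - 75/58 = -6865/2842 ≈ -2.4156)
X = -15342
C(w, -214)/48636 - 34802/X = 202/48636 - 34802/(-15342) = 202*(1/48636) - 34802*(-1/15342) = 101/24318 + 17401/7671 = 141310763/62181126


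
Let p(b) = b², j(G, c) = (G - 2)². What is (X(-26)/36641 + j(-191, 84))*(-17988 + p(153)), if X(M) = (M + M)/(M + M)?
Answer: 7398800946810/36641 ≈ 2.0193e+8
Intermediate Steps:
X(M) = 1 (X(M) = (2*M)/((2*M)) = (2*M)*(1/(2*M)) = 1)
j(G, c) = (-2 + G)²
(X(-26)/36641 + j(-191, 84))*(-17988 + p(153)) = (1/36641 + (-2 - 191)²)*(-17988 + 153²) = (1*(1/36641) + (-193)²)*(-17988 + 23409) = (1/36641 + 37249)*5421 = (1364840610/36641)*5421 = 7398800946810/36641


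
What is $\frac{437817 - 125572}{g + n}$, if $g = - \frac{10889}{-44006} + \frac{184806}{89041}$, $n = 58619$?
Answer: $\frac{1223481525622270}{229698171782559} \approx 5.3265$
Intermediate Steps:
$g = \frac{9102140285}{3918338246}$ ($g = \left(-10889\right) \left(- \frac{1}{44006}\right) + 184806 \cdot \frac{1}{89041} = \frac{10889}{44006} + \frac{184806}{89041} = \frac{9102140285}{3918338246} \approx 2.323$)
$\frac{437817 - 125572}{g + n} = \frac{437817 - 125572}{\frac{9102140285}{3918338246} + 58619} = \frac{312245}{\frac{229698171782559}{3918338246}} = 312245 \cdot \frac{3918338246}{229698171782559} = \frac{1223481525622270}{229698171782559}$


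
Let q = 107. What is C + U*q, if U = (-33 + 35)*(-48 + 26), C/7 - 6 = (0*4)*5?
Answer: -4666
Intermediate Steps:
C = 42 (C = 42 + 7*((0*4)*5) = 42 + 7*(0*5) = 42 + 7*0 = 42 + 0 = 42)
U = -44 (U = 2*(-22) = -44)
C + U*q = 42 - 44*107 = 42 - 4708 = -4666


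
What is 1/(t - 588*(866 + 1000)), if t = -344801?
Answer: -1/1442009 ≈ -6.9348e-7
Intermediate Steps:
1/(t - 588*(866 + 1000)) = 1/(-344801 - 588*(866 + 1000)) = 1/(-344801 - 588*1866) = 1/(-344801 - 1097208) = 1/(-1442009) = -1/1442009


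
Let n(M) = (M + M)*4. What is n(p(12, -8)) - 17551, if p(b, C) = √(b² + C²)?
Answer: -17551 + 32*√13 ≈ -17436.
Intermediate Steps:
p(b, C) = √(C² + b²)
n(M) = 8*M (n(M) = (2*M)*4 = 8*M)
n(p(12, -8)) - 17551 = 8*√((-8)² + 12²) - 17551 = 8*√(64 + 144) - 17551 = 8*√208 - 17551 = 8*(4*√13) - 17551 = 32*√13 - 17551 = -17551 + 32*√13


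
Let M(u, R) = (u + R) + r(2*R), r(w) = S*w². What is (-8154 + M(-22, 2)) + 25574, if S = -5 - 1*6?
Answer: 17224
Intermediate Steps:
S = -11 (S = -5 - 6 = -11)
r(w) = -11*w²
M(u, R) = R + u - 44*R² (M(u, R) = (u + R) - 11*4*R² = (R + u) - 44*R² = R + u - 44*R²)
(-8154 + M(-22, 2)) + 25574 = (-8154 + (2 - 22 - 44*2²)) + 25574 = (-8154 + (2 - 22 - 44*4)) + 25574 = (-8154 + (2 - 22 - 176)) + 25574 = (-8154 - 196) + 25574 = -8350 + 25574 = 17224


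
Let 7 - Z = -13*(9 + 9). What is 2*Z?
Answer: 482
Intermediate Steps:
Z = 241 (Z = 7 - (-13)*(9 + 9) = 7 - (-13)*18 = 7 - 1*(-234) = 7 + 234 = 241)
2*Z = 2*241 = 482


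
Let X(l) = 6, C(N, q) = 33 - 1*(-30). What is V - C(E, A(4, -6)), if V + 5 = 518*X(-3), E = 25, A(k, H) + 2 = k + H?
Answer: 3040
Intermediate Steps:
A(k, H) = -2 + H + k (A(k, H) = -2 + (k + H) = -2 + (H + k) = -2 + H + k)
C(N, q) = 63 (C(N, q) = 33 + 30 = 63)
V = 3103 (V = -5 + 518*6 = -5 + 3108 = 3103)
V - C(E, A(4, -6)) = 3103 - 1*63 = 3103 - 63 = 3040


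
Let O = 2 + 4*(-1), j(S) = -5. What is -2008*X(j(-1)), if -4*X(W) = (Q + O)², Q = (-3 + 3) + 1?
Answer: 502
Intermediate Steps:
Q = 1 (Q = 0 + 1 = 1)
O = -2 (O = 2 - 4 = -2)
X(W) = -¼ (X(W) = -(1 - 2)²/4 = -¼*(-1)² = -¼*1 = -¼)
-2008*X(j(-1)) = -2008*(-¼) = 502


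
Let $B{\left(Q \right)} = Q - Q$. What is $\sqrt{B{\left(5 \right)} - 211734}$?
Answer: $9 i \sqrt{2614} \approx 460.15 i$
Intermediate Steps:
$B{\left(Q \right)} = 0$
$\sqrt{B{\left(5 \right)} - 211734} = \sqrt{0 - 211734} = \sqrt{-211734} = 9 i \sqrt{2614}$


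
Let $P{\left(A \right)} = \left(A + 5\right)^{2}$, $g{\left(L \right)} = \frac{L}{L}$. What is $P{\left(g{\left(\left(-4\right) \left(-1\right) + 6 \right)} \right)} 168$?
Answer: $6048$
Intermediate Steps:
$g{\left(L \right)} = 1$
$P{\left(A \right)} = \left(5 + A\right)^{2}$
$P{\left(g{\left(\left(-4\right) \left(-1\right) + 6 \right)} \right)} 168 = \left(5 + 1\right)^{2} \cdot 168 = 6^{2} \cdot 168 = 36 \cdot 168 = 6048$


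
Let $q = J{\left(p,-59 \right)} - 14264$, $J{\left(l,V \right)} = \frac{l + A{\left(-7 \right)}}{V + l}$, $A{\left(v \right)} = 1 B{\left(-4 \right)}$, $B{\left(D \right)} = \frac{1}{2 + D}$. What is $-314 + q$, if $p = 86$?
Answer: $- \frac{87449}{6} \approx -14575.0$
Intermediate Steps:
$A{\left(v \right)} = - \frac{1}{2}$ ($A{\left(v \right)} = 1 \frac{1}{2 - 4} = 1 \frac{1}{-2} = 1 \left(- \frac{1}{2}\right) = - \frac{1}{2}$)
$J{\left(l,V \right)} = \frac{- \frac{1}{2} + l}{V + l}$ ($J{\left(l,V \right)} = \frac{l - \frac{1}{2}}{V + l} = \frac{- \frac{1}{2} + l}{V + l}$)
$q = - \frac{85565}{6}$ ($q = \frac{- \frac{1}{2} + 86}{-59 + 86} - 14264 = \frac{1}{27} \cdot \frac{171}{2} - 14264 = \frac{19}{6} - 14264 = - \frac{85565}{6} \approx -14261.0$)
$-314 + q = -314 - \frac{85565}{6} = - \frac{87449}{6}$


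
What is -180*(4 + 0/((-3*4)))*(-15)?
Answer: 10800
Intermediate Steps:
-180*(4 + 0/((-3*4)))*(-15) = -180*(4 + 0/(-12))*(-15) = -180*(4 + 0*(-1/12))*(-15) = -180*(4 + 0)*(-15) = -180*4*(-15) = -36*20*(-15) = -720*(-15) = 10800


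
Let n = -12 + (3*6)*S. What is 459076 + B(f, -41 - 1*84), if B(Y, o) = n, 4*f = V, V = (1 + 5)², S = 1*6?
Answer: 459172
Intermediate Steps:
S = 6
V = 36 (V = 6² = 36)
f = 9 (f = (¼)*36 = 9)
n = 96 (n = -12 + (3*6)*6 = -12 + 18*6 = -12 + 108 = 96)
B(Y, o) = 96
459076 + B(f, -41 - 1*84) = 459076 + 96 = 459172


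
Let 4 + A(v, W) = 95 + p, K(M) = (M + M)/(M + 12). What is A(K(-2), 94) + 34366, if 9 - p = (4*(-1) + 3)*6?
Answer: 34472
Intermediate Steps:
K(M) = 2*M/(12 + M) (K(M) = (2*M)/(12 + M) = 2*M/(12 + M))
p = 15 (p = 9 - (4*(-1) + 3)*6 = 9 - (-4 + 3)*6 = 9 - (-1)*6 = 9 - 1*(-6) = 9 + 6 = 15)
A(v, W) = 106 (A(v, W) = -4 + (95 + 15) = -4 + 110 = 106)
A(K(-2), 94) + 34366 = 106 + 34366 = 34472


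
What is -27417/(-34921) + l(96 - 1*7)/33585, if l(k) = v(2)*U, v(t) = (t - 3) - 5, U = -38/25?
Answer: 7675986871/9773514875 ≈ 0.78539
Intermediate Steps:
U = -38/25 (U = -38*1/25 = -38/25 ≈ -1.5200)
v(t) = -8 + t (v(t) = (-3 + t) - 5 = -8 + t)
l(k) = 228/25 (l(k) = (-8 + 2)*(-38/25) = -6*(-38/25) = 228/25)
-27417/(-34921) + l(96 - 1*7)/33585 = -27417/(-34921) + (228/25)/33585 = -27417*(-1/34921) + (228/25)*(1/33585) = 27417/34921 + 76/279875 = 7675986871/9773514875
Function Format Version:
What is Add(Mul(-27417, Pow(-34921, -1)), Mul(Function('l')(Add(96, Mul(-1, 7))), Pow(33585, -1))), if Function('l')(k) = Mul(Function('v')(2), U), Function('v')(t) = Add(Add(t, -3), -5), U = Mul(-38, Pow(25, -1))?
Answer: Rational(7675986871, 9773514875) ≈ 0.78539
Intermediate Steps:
U = Rational(-38, 25) (U = Mul(-38, Rational(1, 25)) = Rational(-38, 25) ≈ -1.5200)
Function('v')(t) = Add(-8, t) (Function('v')(t) = Add(Add(-3, t), -5) = Add(-8, t))
Function('l')(k) = Rational(228, 25) (Function('l')(k) = Mul(Add(-8, 2), Rational(-38, 25)) = Mul(-6, Rational(-38, 25)) = Rational(228, 25))
Add(Mul(-27417, Pow(-34921, -1)), Mul(Function('l')(Add(96, Mul(-1, 7))), Pow(33585, -1))) = Add(Mul(-27417, Pow(-34921, -1)), Mul(Rational(228, 25), Pow(33585, -1))) = Add(Mul(-27417, Rational(-1, 34921)), Mul(Rational(228, 25), Rational(1, 33585))) = Add(Rational(27417, 34921), Rational(76, 279875)) = Rational(7675986871, 9773514875)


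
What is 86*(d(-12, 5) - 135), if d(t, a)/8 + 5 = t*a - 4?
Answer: -59082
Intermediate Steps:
d(t, a) = -72 + 8*a*t (d(t, a) = -40 + 8*(t*a - 4) = -40 + 8*(a*t - 4) = -40 + 8*(-4 + a*t) = -40 + (-32 + 8*a*t) = -72 + 8*a*t)
86*(d(-12, 5) - 135) = 86*((-72 + 8*5*(-12)) - 135) = 86*((-72 - 480) - 135) = 86*(-552 - 135) = 86*(-687) = -59082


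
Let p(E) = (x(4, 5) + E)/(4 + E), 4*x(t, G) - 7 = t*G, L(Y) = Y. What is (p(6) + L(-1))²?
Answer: 121/1600 ≈ 0.075625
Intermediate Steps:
x(t, G) = 7/4 + G*t/4 (x(t, G) = 7/4 + (t*G)/4 = 7/4 + (G*t)/4 = 7/4 + G*t/4)
p(E) = (27/4 + E)/(4 + E) (p(E) = ((7/4 + (¼)*5*4) + E)/(4 + E) = ((7/4 + 5) + E)/(4 + E) = (27/4 + E)/(4 + E))
(p(6) + L(-1))² = ((27/4 + 6)/(4 + 6) - 1)² = ((51/4)/10 - 1)² = ((⅒)*(51/4) - 1)² = (51/40 - 1)² = (11/40)² = 121/1600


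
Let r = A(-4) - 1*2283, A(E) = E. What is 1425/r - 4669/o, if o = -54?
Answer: 10601053/123498 ≈ 85.840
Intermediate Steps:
r = -2287 (r = -4 - 1*2283 = -4 - 2283 = -2287)
1425/r - 4669/o = 1425/(-2287) - 4669/(-54) = 1425*(-1/2287) - 4669*(-1/54) = -1425/2287 + 4669/54 = 10601053/123498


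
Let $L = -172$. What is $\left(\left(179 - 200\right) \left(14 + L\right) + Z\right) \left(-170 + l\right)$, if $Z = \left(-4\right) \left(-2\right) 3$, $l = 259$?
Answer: $297438$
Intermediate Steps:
$Z = 24$ ($Z = 8 \cdot 3 = 24$)
$\left(\left(179 - 200\right) \left(14 + L\right) + Z\right) \left(-170 + l\right) = \left(\left(179 - 200\right) \left(14 - 172\right) + 24\right) \left(-170 + 259\right) = \left(\left(-21\right) \left(-158\right) + 24\right) 89 = \left(3318 + 24\right) 89 = 3342 \cdot 89 = 297438$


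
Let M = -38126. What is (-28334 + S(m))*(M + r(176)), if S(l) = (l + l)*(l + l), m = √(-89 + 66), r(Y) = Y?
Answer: 1078766700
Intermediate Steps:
m = I*√23 (m = √(-23) = I*√23 ≈ 4.7958*I)
S(l) = 4*l² (S(l) = (2*l)*(2*l) = 4*l²)
(-28334 + S(m))*(M + r(176)) = (-28334 + 4*(I*√23)²)*(-38126 + 176) = (-28334 + 4*(-23))*(-37950) = (-28334 - 92)*(-37950) = -28426*(-37950) = 1078766700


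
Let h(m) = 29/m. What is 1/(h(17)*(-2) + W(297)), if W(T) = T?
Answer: 17/4991 ≈ 0.0034061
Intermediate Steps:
1/(h(17)*(-2) + W(297)) = 1/((29/17)*(-2) + 297) = 1/(-58/17 + 297) = 1/(4991/17) = 17/4991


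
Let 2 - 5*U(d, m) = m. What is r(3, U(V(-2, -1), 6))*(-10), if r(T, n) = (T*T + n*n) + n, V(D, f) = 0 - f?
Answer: -442/5 ≈ -88.400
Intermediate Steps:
V(D, f) = -f
U(d, m) = 2/5 - m/5
r(T, n) = n + T**2 + n**2 (r(T, n) = (T**2 + n**2) + n = n + T**2 + n**2)
r(3, U(V(-2, -1), 6))*(-10) = ((2/5 - 1/5*6) + 3**2 + (2/5 - 1/5*6)**2)*(-10) = ((2/5 - 6/5) + 9 + (2/5 - 6/5)**2)*(-10) = (-4/5 + 9 + (-4/5)**2)*(-10) = (-4/5 + 9 + 16/25)*(-10) = (221/25)*(-10) = -442/5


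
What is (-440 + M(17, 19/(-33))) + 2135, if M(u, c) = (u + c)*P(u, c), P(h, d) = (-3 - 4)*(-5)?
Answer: 74905/33 ≈ 2269.8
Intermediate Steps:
P(h, d) = 35 (P(h, d) = -7*(-5) = 35)
M(u, c) = 35*c + 35*u (M(u, c) = (u + c)*35 = (c + u)*35 = 35*c + 35*u)
(-440 + M(17, 19/(-33))) + 2135 = (-440 + (35*(19/(-33)) + 35*17)) + 2135 = (-440 + (35*(19*(-1/33)) + 595)) + 2135 = (-440 + (35*(-19/33) + 595)) + 2135 = (-440 + (-665/33 + 595)) + 2135 = (-440 + 18970/33) + 2135 = 4450/33 + 2135 = 74905/33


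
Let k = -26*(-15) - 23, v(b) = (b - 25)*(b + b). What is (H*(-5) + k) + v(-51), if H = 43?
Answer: 7904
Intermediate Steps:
v(b) = 2*b*(-25 + b) (v(b) = (-25 + b)*(2*b) = 2*b*(-25 + b))
k = 367 (k = 390 - 23 = 367)
(H*(-5) + k) + v(-51) = (43*(-5) + 367) + 2*(-51)*(-25 - 51) = (-215 + 367) + 2*(-51)*(-76) = 152 + 7752 = 7904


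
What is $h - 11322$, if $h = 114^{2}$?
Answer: $1674$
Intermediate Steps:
$h = 12996$
$h - 11322 = 12996 - 11322 = 1674$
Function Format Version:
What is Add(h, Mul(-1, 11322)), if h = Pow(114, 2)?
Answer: 1674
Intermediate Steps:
h = 12996
Add(h, Mul(-1, 11322)) = Add(12996, Mul(-1, 11322)) = Add(12996, -11322) = 1674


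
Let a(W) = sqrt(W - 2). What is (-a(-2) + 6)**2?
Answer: 32 - 24*I ≈ 32.0 - 24.0*I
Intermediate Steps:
a(W) = sqrt(-2 + W)
(-a(-2) + 6)**2 = (-sqrt(-2 - 2) + 6)**2 = (-sqrt(-4) + 6)**2 = (-2*I + 6)**2 = (6 - 2*I)**2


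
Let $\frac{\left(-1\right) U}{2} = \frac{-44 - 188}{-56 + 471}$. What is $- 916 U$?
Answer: $- \frac{425024}{415} \approx -1024.2$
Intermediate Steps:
$U = \frac{464}{415}$ ($U = - 2 \frac{-44 - 188}{-56 + 471} = - 2 \left(- \frac{232}{415}\right) = - 2 \left(\left(-232\right) \frac{1}{415}\right) = \left(-2\right) \left(- \frac{232}{415}\right) = \frac{464}{415} \approx 1.1181$)
$- 916 U = \left(-916\right) \frac{464}{415} = - \frac{425024}{415}$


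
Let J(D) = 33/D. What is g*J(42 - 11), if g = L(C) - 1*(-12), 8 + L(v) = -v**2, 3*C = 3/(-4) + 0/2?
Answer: 2079/496 ≈ 4.1915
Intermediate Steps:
C = -1/4 (C = (3/(-4) + 0/2)/3 = (3*(-1/4) + 0*(1/2))/3 = (-3/4 + 0)/3 = (1/3)*(-3/4) = -1/4 ≈ -0.25000)
L(v) = -8 - v**2
g = 63/16 (g = (-8 - (-1/4)**2) - 1*(-12) = (-8 - 1*1/16) + 12 = (-8 - 1/16) + 12 = -129/16 + 12 = 63/16 ≈ 3.9375)
g*J(42 - 11) = 63*(33/(42 - 11))/16 = 63*(33/31)/16 = 63*(33*(1/31))/16 = (63/16)*(33/31) = 2079/496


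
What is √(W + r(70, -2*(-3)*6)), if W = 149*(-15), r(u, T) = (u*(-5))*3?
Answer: 3*I*√365 ≈ 57.315*I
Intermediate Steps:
r(u, T) = -15*u (r(u, T) = -5*u*3 = -15*u)
W = -2235
√(W + r(70, -2*(-3)*6)) = √(-2235 - 15*70) = √(-2235 - 1050) = √(-3285) = 3*I*√365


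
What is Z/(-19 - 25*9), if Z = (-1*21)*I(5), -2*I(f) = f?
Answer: -105/488 ≈ -0.21516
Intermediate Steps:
I(f) = -f/2
Z = 105/2 (Z = (-1*21)*(-½*5) = -21*(-5/2) = 105/2 ≈ 52.500)
Z/(-19 - 25*9) = 105/(2*(-19 - 25*9)) = 105/(2*(-19 - 225)) = (105/2)/(-244) = (105/2)*(-1/244) = -105/488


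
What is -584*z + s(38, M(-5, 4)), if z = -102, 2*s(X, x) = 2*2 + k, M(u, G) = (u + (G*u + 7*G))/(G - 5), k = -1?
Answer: 119139/2 ≈ 59570.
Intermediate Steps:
M(u, G) = (u + 7*G + G*u)/(-5 + G) (M(u, G) = (u + (7*G + G*u))/(-5 + G) = (u + 7*G + G*u)/(-5 + G))
s(X, x) = 3/2 (s(X, x) = (2*2 - 1)/2 = (4 - 1)/2 = (½)*3 = 3/2)
-584*z + s(38, M(-5, 4)) = -584*(-102) + 3/2 = 59568 + 3/2 = 119139/2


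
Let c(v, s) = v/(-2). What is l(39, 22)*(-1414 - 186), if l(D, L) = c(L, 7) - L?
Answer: 52800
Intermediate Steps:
c(v, s) = -v/2 (c(v, s) = v*(-½) = -v/2)
l(D, L) = -3*L/2 (l(D, L) = -L/2 - L = -3*L/2)
l(39, 22)*(-1414 - 186) = (-3/2*22)*(-1414 - 186) = -33*(-1600) = 52800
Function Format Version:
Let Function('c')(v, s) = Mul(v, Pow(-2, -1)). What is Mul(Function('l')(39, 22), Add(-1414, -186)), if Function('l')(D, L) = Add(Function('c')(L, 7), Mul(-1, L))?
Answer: 52800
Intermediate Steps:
Function('c')(v, s) = Mul(Rational(-1, 2), v) (Function('c')(v, s) = Mul(v, Rational(-1, 2)) = Mul(Rational(-1, 2), v))
Function('l')(D, L) = Mul(Rational(-3, 2), L) (Function('l')(D, L) = Add(Mul(Rational(-1, 2), L), Mul(-1, L)) = Mul(Rational(-3, 2), L))
Mul(Function('l')(39, 22), Add(-1414, -186)) = Mul(Mul(Rational(-3, 2), 22), Add(-1414, -186)) = Mul(-33, -1600) = 52800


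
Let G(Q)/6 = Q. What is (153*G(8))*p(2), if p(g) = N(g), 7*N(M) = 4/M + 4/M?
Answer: 29376/7 ≈ 4196.6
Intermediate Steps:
G(Q) = 6*Q
N(M) = 8/(7*M) (N(M) = (4/M + 4/M)/7 = (8/M)/7 = 8/(7*M))
p(g) = 8/(7*g)
(153*G(8))*p(2) = (153*(6*8))*((8/7)/2) = (153*48)*((8/7)*(½)) = 7344*(4/7) = 29376/7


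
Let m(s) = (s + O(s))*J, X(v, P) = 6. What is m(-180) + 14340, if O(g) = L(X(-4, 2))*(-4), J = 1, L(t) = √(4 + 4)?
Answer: 14160 - 8*√2 ≈ 14149.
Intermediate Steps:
L(t) = 2*√2 (L(t) = √8 = 2*√2)
O(g) = -8*√2 (O(g) = (2*√2)*(-4) = -8*√2)
m(s) = s - 8*√2 (m(s) = (s - 8*√2)*1 = s - 8*√2)
m(-180) + 14340 = (-180 - 8*√2) + 14340 = 14160 - 8*√2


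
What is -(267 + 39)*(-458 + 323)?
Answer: 41310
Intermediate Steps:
-(267 + 39)*(-458 + 323) = -306*(-135) = -1*(-41310) = 41310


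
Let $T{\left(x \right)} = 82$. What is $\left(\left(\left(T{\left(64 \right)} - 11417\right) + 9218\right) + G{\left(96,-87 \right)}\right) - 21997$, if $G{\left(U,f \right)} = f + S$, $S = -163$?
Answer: $-24364$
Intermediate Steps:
$G{\left(U,f \right)} = -163 + f$ ($G{\left(U,f \right)} = f - 163 = -163 + f$)
$\left(\left(\left(T{\left(64 \right)} - 11417\right) + 9218\right) + G{\left(96,-87 \right)}\right) - 21997 = \left(\left(\left(82 - 11417\right) + 9218\right) - 250\right) - 21997 = \left(\left(-11335 + 9218\right) - 250\right) - 21997 = \left(-2117 - 250\right) - 21997 = -2367 - 21997 = -24364$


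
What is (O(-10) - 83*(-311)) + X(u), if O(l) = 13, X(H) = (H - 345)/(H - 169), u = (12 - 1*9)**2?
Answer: 258281/10 ≈ 25828.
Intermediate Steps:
u = 9 (u = (12 - 9)**2 = 3**2 = 9)
X(H) = (-345 + H)/(-169 + H)
(O(-10) - 83*(-311)) + X(u) = (13 - 83*(-311)) + (-345 + 9)/(-169 + 9) = (13 + 25813) - 336/(-160) = 25826 - 1/160*(-336) = 25826 + 21/10 = 258281/10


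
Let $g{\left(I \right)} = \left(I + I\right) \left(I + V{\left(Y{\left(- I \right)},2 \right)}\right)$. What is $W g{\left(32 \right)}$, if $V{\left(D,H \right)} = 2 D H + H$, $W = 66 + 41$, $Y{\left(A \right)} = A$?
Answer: $-643712$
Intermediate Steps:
$W = 107$
$V{\left(D,H \right)} = H + 2 D H$ ($V{\left(D,H \right)} = 2 D H + H = H + 2 D H$)
$g{\left(I \right)} = 2 I \left(2 - 3 I\right)$ ($g{\left(I \right)} = \left(I + I\right) \left(I + 2 \left(1 + 2 \left(- I\right)\right)\right) = 2 I \left(I + 2 \left(1 - 2 I\right)\right) = 2 I \left(I - \left(-2 + 4 I\right)\right) = 2 I \left(2 - 3 I\right)$)
$W g{\left(32 \right)} = 107 \cdot 2 \cdot 32 \left(2 - 96\right) = 107 \cdot 2 \cdot 32 \left(-94\right) = 107 \left(-6016\right) = -643712$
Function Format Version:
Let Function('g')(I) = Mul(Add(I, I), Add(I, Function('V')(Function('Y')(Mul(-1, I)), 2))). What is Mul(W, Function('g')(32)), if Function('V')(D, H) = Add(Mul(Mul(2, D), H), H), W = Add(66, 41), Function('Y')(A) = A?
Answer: -643712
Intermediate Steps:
W = 107
Function('V')(D, H) = Add(H, Mul(2, D, H)) (Function('V')(D, H) = Add(Mul(2, D, H), H) = Add(H, Mul(2, D, H)))
Function('g')(I) = Mul(2, I, Add(2, Mul(-3, I))) (Function('g')(I) = Mul(Add(I, I), Add(I, Mul(2, Add(1, Mul(2, Mul(-1, I)))))) = Mul(Mul(2, I), Add(I, Mul(2, Add(1, Mul(-2, I))))) = Mul(Mul(2, I), Add(I, Add(2, Mul(-4, I)))) = Mul(Mul(2, I), Add(2, Mul(-3, I))) = Mul(2, I, Add(2, Mul(-3, I))))
Mul(W, Function('g')(32)) = Mul(107, Mul(2, 32, Add(2, Mul(-3, 32)))) = Mul(107, Mul(2, 32, Add(2, -96))) = Mul(107, Mul(2, 32, -94)) = Mul(107, -6016) = -643712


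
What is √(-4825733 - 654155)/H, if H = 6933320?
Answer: I*√342493/1733330 ≈ 0.00033763*I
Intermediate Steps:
√(-4825733 - 654155)/H = √(-4825733 - 654155)/6933320 = √(-5479888)*(1/6933320) = (4*I*√342493)*(1/6933320) = I*√342493/1733330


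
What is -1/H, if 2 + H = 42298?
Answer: -1/42296 ≈ -2.3643e-5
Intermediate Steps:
H = 42296 (H = -2 + 42298 = 42296)
-1/H = -1/42296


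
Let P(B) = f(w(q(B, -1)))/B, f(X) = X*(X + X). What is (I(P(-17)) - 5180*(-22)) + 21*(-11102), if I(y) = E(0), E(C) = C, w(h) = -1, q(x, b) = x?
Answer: -119182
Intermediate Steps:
f(X) = 2*X**2 (f(X) = X*(2*X) = 2*X**2)
P(B) = 2/B (P(B) = (2*(-1)**2)/B = (2*1)/B = 2/B)
I(y) = 0
(I(P(-17)) - 5180*(-22)) + 21*(-11102) = (0 - 5180*(-22)) + 21*(-11102) = (0 + 113960) - 233142 = 113960 - 233142 = -119182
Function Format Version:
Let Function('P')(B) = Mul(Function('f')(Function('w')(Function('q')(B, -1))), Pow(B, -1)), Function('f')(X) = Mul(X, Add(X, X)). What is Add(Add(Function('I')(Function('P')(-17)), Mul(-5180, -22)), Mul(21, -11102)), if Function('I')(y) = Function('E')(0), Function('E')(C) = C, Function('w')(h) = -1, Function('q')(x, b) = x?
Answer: -119182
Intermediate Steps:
Function('f')(X) = Mul(2, Pow(X, 2)) (Function('f')(X) = Mul(X, Mul(2, X)) = Mul(2, Pow(X, 2)))
Function('P')(B) = Mul(2, Pow(B, -1)) (Function('P')(B) = Mul(Mul(2, Pow(-1, 2)), Pow(B, -1)) = Mul(Mul(2, 1), Pow(B, -1)) = Mul(2, Pow(B, -1)))
Function('I')(y) = 0
Add(Add(Function('I')(Function('P')(-17)), Mul(-5180, -22)), Mul(21, -11102)) = Add(Add(0, Mul(-5180, -22)), Mul(21, -11102)) = Add(Add(0, 113960), -233142) = Add(113960, -233142) = -119182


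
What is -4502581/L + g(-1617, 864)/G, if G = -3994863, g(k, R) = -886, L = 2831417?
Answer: -17984685605941/11311123010871 ≈ -1.5900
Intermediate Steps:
-4502581/L + g(-1617, 864)/G = -4502581/2831417 - 886/(-3994863) = -4502581*1/2831417 - 886*(-1/3994863) = -4502581/2831417 + 886/3994863 = -17984685605941/11311123010871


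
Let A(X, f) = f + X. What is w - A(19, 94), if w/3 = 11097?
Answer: 33178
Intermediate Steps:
A(X, f) = X + f
w = 33291 (w = 3*11097 = 33291)
w - A(19, 94) = 33291 - (19 + 94) = 33291 - 1*113 = 33291 - 113 = 33178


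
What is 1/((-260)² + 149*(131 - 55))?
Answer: 1/78924 ≈ 1.2670e-5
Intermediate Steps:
1/((-260)² + 149*(131 - 55)) = 1/(67600 + 149*76) = 1/(67600 + 11324) = 1/78924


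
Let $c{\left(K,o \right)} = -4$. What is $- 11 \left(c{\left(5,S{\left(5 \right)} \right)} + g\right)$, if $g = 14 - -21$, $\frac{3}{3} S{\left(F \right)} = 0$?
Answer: $-341$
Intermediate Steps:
$S{\left(F \right)} = 0$
$g = 35$ ($g = 14 + 21 = 35$)
$- 11 \left(c{\left(5,S{\left(5 \right)} \right)} + g\right) = - 11 \left(-4 + 35\right) = \left(-11\right) 31 = -341$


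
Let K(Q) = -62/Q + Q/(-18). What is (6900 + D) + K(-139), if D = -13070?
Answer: -15416903/2502 ≈ -6161.8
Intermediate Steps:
K(Q) = -62/Q - Q/18 (K(Q) = -62/Q + Q*(-1/18) = -62/Q - Q/18)
(6900 + D) + K(-139) = (6900 - 13070) + (-62/(-139) - 1/18*(-139)) = -6170 + (-62*(-1/139) + 139/18) = -6170 + (62/139 + 139/18) = -6170 + 20437/2502 = -15416903/2502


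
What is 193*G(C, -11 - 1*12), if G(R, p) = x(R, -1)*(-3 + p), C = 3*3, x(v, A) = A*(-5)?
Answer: -25090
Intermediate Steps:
x(v, A) = -5*A
C = 9
G(R, p) = -15 + 5*p (G(R, p) = (-5*(-1))*(-3 + p) = 5*(-3 + p) = -15 + 5*p)
193*G(C, -11 - 1*12) = 193*(-15 + 5*(-11 - 1*12)) = 193*(-15 + 5*(-11 - 12)) = 193*(-15 + 5*(-23)) = 193*(-15 - 115) = 193*(-130) = -25090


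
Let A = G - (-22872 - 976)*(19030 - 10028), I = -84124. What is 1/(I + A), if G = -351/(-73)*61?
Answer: 73/15665498167 ≈ 4.6599e-9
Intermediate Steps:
G = 21411/73 (G = -351*(-1/73)*61 = (351/73)*61 = 21411/73 ≈ 293.30)
A = 15671639219/73 (A = 21411/73 - (-22872 - 976)*(19030 - 10028) = 21411/73 - (-23848)*9002 = 21411/73 - 1*(-214679696) = 21411/73 + 214679696 = 15671639219/73 ≈ 2.1468e+8)
1/(I + A) = 1/(-84124 + 15671639219/73) = 1/(15665498167/73) = 73/15665498167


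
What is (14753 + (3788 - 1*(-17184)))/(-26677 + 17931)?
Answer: -35725/8746 ≈ -4.0847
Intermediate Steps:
(14753 + (3788 - 1*(-17184)))/(-26677 + 17931) = (14753 + (3788 + 17184))/(-8746) = (14753 + 20972)*(-1/8746) = 35725*(-1/8746) = -35725/8746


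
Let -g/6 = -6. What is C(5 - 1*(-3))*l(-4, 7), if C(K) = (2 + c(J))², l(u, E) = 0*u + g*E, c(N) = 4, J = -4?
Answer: 9072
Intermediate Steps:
g = 36 (g = -6*(-6) = 36)
l(u, E) = 36*E (l(u, E) = 0*u + 36*E = 0 + 36*E = 36*E)
C(K) = 36 (C(K) = (2 + 4)² = 6² = 36)
C(5 - 1*(-3))*l(-4, 7) = 36*(36*7) = 36*252 = 9072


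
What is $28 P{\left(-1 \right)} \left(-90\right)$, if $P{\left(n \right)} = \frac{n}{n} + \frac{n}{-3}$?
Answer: $-3360$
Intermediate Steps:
$P{\left(n \right)} = 1 - \frac{n}{3}$ ($P{\left(n \right)} = 1 + n \left(- \frac{1}{3}\right) = 1 - \frac{n}{3}$)
$28 P{\left(-1 \right)} \left(-90\right) = 28 \left(1 - - \frac{1}{3}\right) \left(-90\right) = 28 \left(1 + \frac{1}{3}\right) \left(-90\right) = 28 \cdot \frac{4}{3} \left(-90\right) = \frac{112}{3} \left(-90\right) = -3360$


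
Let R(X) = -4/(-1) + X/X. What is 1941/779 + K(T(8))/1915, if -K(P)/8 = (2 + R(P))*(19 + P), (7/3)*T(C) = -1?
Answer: 581371/298357 ≈ 1.9486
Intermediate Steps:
T(C) = -3/7 (T(C) = (3/7)*(-1) = -3/7)
R(X) = 5 (R(X) = -4*(-1) + 1 = 4 + 1 = 5)
K(P) = -1064 - 56*P (K(P) = -8*(2 + 5)*(19 + P) = -56*(19 + P) = -8*(133 + 7*P) = -1064 - 56*P)
1941/779 + K(T(8))/1915 = 1941/779 + (-1064 - 56*(-3/7))/1915 = 1941*(1/779) + (-1064 + 24)*(1/1915) = 1941/779 - 1040*1/1915 = 1941/779 - 208/383 = 581371/298357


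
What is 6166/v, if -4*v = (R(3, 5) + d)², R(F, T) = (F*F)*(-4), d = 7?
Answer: -24664/841 ≈ -29.327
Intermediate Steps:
R(F, T) = -4*F² (R(F, T) = F²*(-4) = -4*F²)
v = -841/4 (v = -(-4*3² + 7)²/4 = -(-4*9 + 7)²/4 = -(-36 + 7)²/4 = -¼*(-29)² = -¼*841 = -841/4 ≈ -210.25)
6166/v = 6166/(-841/4) = 6166*(-4/841) = -24664/841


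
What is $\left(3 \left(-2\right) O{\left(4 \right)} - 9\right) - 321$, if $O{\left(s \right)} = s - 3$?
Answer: $-336$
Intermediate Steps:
$O{\left(s \right)} = -3 + s$
$\left(3 \left(-2\right) O{\left(4 \right)} - 9\right) - 321 = \left(3 \left(-2\right) \left(-3 + 4\right) - 9\right) - 321 = \left(\left(-6\right) 1 - 9\right) - 321 = \left(-6 - 9\right) - 321 = -15 - 321 = -336$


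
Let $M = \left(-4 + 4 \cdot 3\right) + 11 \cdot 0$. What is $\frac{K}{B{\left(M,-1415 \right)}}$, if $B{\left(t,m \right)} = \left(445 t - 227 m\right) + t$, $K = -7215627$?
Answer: $- \frac{7215627}{324773} \approx -22.217$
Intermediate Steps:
$M = 8$ ($M = \left(-4 + 12\right) + 0 = 8 + 0 = 8$)
$B{\left(t,m \right)} = - 227 m + 446 t$ ($B{\left(t,m \right)} = \left(- 227 m + 445 t\right) + t = - 227 m + 446 t$)
$\frac{K}{B{\left(M,-1415 \right)}} = - \frac{7215627}{\left(-227\right) \left(-1415\right) + 446 \cdot 8} = - \frac{7215627}{321205 + 3568} = - \frac{7215627}{324773}$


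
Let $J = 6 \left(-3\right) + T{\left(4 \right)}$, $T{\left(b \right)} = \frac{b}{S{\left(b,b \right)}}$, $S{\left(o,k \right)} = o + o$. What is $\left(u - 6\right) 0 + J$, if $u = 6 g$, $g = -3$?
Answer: $- \frac{35}{2} \approx -17.5$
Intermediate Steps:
$S{\left(o,k \right)} = 2 o$
$T{\left(b \right)} = \frac{1}{2}$ ($T{\left(b \right)} = \frac{b}{2 b} = b \frac{1}{2 b} = \frac{1}{2}$)
$u = -18$ ($u = 6 \left(-3\right) = -18$)
$J = - \frac{35}{2}$ ($J = 6 \left(-3\right) + \frac{1}{2} = -18 + \frac{1}{2} = - \frac{35}{2} \approx -17.5$)
$\left(u - 6\right) 0 + J = \left(-18 - 6\right) 0 - \frac{35}{2} = \left(-24\right) 0 - \frac{35}{2} = 0 - \frac{35}{2} = - \frac{35}{2}$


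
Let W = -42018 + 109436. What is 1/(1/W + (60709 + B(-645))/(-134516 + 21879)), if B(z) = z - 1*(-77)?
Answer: -7593761266/4054473301 ≈ -1.8729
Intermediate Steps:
B(z) = 77 + z (B(z) = z + 77 = 77 + z)
W = 67418
1/(1/W + (60709 + B(-645))/(-134516 + 21879)) = 1/(1/67418 + (60709 + (77 - 645))/(-134516 + 21879)) = 1/(1/67418 + (60709 - 568)/(-112637)) = 1/(1/67418 + 60141*(-1/112637)) = 1/(1/67418 - 60141/112637) = 1/(-4054473301/7593761266) = -7593761266/4054473301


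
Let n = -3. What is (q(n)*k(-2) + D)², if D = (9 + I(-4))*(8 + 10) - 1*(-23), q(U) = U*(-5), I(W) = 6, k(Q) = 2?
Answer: 104329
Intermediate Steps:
q(U) = -5*U
D = 293 (D = (9 + 6)*(8 + 10) - 1*(-23) = 15*18 + 23 = 270 + 23 = 293)
(q(n)*k(-2) + D)² = (-5*(-3)*2 + 293)² = (15*2 + 293)² = (30 + 293)² = 323² = 104329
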